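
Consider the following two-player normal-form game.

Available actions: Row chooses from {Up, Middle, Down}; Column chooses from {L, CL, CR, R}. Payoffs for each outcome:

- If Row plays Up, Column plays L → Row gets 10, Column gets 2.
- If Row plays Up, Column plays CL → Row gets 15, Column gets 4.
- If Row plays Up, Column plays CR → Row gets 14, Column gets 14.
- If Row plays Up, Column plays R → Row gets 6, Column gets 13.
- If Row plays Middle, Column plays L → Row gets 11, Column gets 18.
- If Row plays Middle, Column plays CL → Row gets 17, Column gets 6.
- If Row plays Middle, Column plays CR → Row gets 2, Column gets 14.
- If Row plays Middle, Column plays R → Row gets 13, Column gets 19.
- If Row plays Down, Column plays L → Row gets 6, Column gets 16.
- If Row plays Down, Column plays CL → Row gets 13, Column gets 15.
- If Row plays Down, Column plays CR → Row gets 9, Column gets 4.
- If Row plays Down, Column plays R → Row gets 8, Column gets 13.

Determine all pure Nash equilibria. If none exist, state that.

(Up, CR); (Middle, R)

(Up, L): Row can switch to Middle (10 → 11). Not NE.
(Up, CL): Row can switch to Middle (15 → 17). Not NE.
(Up, CR): Row gets 14, best alternative 9; Column gets 14, best alternative 13. No profitable deviation — NE.
(Up, R): Row can switch to Middle (6 → 13). Not NE.
(Middle, L): Column can switch to R (18 → 19). Not NE.
(Middle, CL): Column can switch to L (6 → 18). Not NE.
(Middle, CR): Row can switch to Up (2 → 14). Not NE.
(Middle, R): Row gets 13, best alternative 8; Column gets 19, best alternative 18. No profitable deviation — NE.
(The remaining 4 profiles each have a profitable deviation by the same check.)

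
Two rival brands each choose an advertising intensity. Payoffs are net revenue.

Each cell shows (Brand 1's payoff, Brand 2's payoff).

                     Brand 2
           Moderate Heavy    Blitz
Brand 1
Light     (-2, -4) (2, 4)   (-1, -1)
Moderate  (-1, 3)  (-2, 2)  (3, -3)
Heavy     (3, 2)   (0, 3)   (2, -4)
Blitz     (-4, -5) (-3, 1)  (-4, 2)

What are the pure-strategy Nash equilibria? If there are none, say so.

(Light, Moderate): Brand 1 can switch to Moderate (-2 → -1). Not NE.
(Light, Heavy): Brand 1 gets 2, best alternative 0; Brand 2 gets 4, best alternative -1. No profitable deviation — NE.
(Light, Blitz): Brand 1 can switch to Moderate (-1 → 3). Not NE.
(Moderate, Moderate): Brand 1 can switch to Heavy (-1 → 3). Not NE.
(Moderate, Heavy): Brand 1 can switch to Light (-2 → 2). Not NE.
(Moderate, Blitz): Brand 2 can switch to Moderate (-3 → 3). Not NE.
(Heavy, Moderate): Brand 2 can switch to Heavy (2 → 3). Not NE.
(The remaining 5 profiles each have a profitable deviation by the same check.)

The unique pure-strategy Nash equilibrium is (Light, Heavy).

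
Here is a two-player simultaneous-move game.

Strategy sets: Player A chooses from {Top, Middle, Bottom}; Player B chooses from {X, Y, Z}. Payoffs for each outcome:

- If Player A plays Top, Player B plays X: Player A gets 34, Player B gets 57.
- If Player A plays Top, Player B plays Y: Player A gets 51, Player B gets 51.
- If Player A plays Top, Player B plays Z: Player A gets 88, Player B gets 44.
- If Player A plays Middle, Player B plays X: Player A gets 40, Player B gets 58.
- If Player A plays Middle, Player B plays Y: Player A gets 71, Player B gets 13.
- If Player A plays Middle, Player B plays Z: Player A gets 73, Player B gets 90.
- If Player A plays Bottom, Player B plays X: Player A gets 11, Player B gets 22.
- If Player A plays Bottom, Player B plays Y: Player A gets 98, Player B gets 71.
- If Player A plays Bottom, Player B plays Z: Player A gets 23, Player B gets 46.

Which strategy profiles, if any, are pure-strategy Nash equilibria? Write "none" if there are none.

Pure NE: (Bottom, Y)

For each strategy profile, look for a profitable unilateral deviation.
(Top, X): Player A can switch to Middle (34 → 40). Not NE.
(Top, Y): Player A can switch to Middle (51 → 71). Not NE.
(Top, Z): Player B can switch to X (44 → 57). Not NE.
(Middle, X): Player B can switch to Z (58 → 90). Not NE.
(Middle, Y): Player A can switch to Bottom (71 → 98). Not NE.
(Middle, Z): Player A can switch to Top (73 → 88). Not NE.
(Bottom, Y): Player A gets 98, best alternative 71; Player B gets 71, best alternative 46. No profitable deviation — NE.
(The remaining 2 profiles each have a profitable deviation by the same check.)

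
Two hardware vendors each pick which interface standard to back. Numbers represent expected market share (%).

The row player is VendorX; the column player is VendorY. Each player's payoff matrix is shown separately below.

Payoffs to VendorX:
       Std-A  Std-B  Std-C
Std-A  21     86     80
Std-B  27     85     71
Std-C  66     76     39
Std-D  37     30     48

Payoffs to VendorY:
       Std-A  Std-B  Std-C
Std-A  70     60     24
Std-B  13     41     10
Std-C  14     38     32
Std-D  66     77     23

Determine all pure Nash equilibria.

This game has no pure Nash equilibrium.

Mark each player's best response to every combination of opponents' strategies; a profile where every player is best-responding is a pure Nash equilibrium.
VendorX against Std-A: payoffs 21, 27, 66, 37 → best response Std-C.
VendorX against Std-B: payoffs 86, 85, 76, 30 → best response Std-A.
VendorX against Std-C: payoffs 80, 71, 39, 48 → best response Std-A.
VendorY against Std-A: payoffs 70, 60, 24 → best response Std-A.
VendorY against Std-B: payoffs 13, 41, 10 → best response Std-B.
VendorY against Std-C: payoffs 14, 38, 32 → best response Std-B.
VendorY against Std-D: payoffs 66, 77, 23 → best response Std-B.
No profile is a mutual best response for all players.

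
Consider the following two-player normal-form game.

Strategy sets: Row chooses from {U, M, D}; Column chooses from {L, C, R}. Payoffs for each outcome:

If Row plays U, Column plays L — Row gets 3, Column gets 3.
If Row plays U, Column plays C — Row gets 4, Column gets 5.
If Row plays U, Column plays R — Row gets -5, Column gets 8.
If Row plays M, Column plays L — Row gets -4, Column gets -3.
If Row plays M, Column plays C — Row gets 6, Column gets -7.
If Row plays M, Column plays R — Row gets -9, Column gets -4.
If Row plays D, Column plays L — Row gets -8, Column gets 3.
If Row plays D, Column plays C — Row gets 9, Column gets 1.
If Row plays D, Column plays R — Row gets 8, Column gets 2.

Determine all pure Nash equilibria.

For each strategy profile, look for a profitable unilateral deviation.
(U, L): Column can switch to C (3 → 5). Not NE.
(U, C): Row can switch to M (4 → 6). Not NE.
(U, R): Row can switch to D (-5 → 8). Not NE.
(M, L): Row can switch to U (-4 → 3). Not NE.
(M, C): Row can switch to D (6 → 9). Not NE.
(M, R): Row can switch to U (-9 → -5). Not NE.
(D, L): Row can switch to U (-8 → 3). Not NE.
(D, C): Column can switch to L (1 → 3). Not NE.
(The remaining 1 profile has a profitable deviation by the same check.)

This game has no pure Nash equilibrium.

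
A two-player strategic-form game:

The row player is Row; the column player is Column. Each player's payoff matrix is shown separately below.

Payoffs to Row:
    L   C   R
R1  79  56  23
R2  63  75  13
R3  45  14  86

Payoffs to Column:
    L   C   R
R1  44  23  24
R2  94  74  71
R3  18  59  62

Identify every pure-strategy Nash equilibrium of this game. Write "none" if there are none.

(R1, L) and (R3, R)

For each strategy profile, look for a profitable unilateral deviation.
(R1, L): Row gets 79, best alternative 63; Column gets 44, best alternative 24. No profitable deviation — NE.
(R1, C): Row can switch to R2 (56 → 75). Not NE.
(R1, R): Row can switch to R3 (23 → 86). Not NE.
(R2, L): Row can switch to R1 (63 → 79). Not NE.
(R2, C): Column can switch to L (74 → 94). Not NE.
(R2, R): Row can switch to R1 (13 → 23). Not NE.
(R3, L): Row can switch to R1 (45 → 79). Not NE.
(R3, C): Row can switch to R1 (14 → 56). Not NE.
(R3, R): Row gets 86, best alternative 23; Column gets 62, best alternative 59. No profitable deviation — NE.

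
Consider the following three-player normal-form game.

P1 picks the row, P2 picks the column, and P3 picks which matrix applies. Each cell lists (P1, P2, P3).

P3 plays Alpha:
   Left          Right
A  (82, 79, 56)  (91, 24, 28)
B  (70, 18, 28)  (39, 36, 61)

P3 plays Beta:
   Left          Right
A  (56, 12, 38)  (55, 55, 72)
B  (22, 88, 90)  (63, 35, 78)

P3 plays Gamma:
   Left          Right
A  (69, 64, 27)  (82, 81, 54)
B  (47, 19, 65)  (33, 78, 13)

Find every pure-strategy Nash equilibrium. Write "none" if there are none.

P1 against (Left, Alpha): payoffs 82, 70 → best response A.
P1 against (Left, Beta): payoffs 56, 22 → best response A.
P1 against (Left, Gamma): payoffs 69, 47 → best response A.
P1 against (Right, Alpha): payoffs 91, 39 → best response A.
P1 against (Right, Beta): payoffs 55, 63 → best response B.
P1 against (Right, Gamma): payoffs 82, 33 → best response A.
P2 against (A, Alpha): payoffs 79, 24 → best response Left.
P2 against (A, Beta): payoffs 12, 55 → best response Right.
P2 against (A, Gamma): payoffs 64, 81 → best response Right.
P2 against (B, Alpha): payoffs 18, 36 → best response Right.
P2 against (B, Beta): payoffs 88, 35 → best response Left.
P2 against (B, Gamma): payoffs 19, 78 → best response Right.
P3 against (A, Left): payoffs 56, 38, 27 → best response Alpha.
P3 against (A, Right): payoffs 28, 72, 54 → best response Beta.
P3 against (B, Left): payoffs 28, 90, 65 → best response Beta.
P3 against (B, Right): payoffs 61, 78, 13 → best response Beta.
Mutual best responses: (A, Left, Alpha).

(A, Left, Alpha)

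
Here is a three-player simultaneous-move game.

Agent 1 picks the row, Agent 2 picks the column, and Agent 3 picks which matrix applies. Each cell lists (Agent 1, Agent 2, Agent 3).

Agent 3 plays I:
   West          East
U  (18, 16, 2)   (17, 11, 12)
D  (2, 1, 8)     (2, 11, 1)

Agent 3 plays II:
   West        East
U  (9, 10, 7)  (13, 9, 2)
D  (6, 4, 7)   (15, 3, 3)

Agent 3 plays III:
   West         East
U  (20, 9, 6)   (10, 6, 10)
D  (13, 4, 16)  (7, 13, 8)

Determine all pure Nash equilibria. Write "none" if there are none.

Check each profile: it is a Nash equilibrium iff no player can strictly gain by switching unilaterally.
(U, West, I): Agent 3 can switch to II (2 → 7). Not NE.
(U, West, II): Agent 1 gets 9, best alternative 6; Agent 2 gets 10, best alternative 9; Agent 3 gets 7, best alternative 6. No profitable deviation — NE.
(U, West, III): Agent 3 can switch to II (6 → 7). Not NE.
(U, East, I): Agent 2 can switch to West (11 → 16). Not NE.
(U, East, II): Agent 1 can switch to D (13 → 15). Not NE.
(U, East, III): Agent 2 can switch to West (6 → 9). Not NE.
(D, West, I): Agent 1 can switch to U (2 → 18). Not NE.
(D, West, II): Agent 1 can switch to U (6 → 9). Not NE.
(D, West, III): Agent 1 can switch to U (13 → 20). Not NE.
(The remaining 3 profiles each have a profitable deviation by the same check.)

The unique pure-strategy Nash equilibrium is (U, West, II).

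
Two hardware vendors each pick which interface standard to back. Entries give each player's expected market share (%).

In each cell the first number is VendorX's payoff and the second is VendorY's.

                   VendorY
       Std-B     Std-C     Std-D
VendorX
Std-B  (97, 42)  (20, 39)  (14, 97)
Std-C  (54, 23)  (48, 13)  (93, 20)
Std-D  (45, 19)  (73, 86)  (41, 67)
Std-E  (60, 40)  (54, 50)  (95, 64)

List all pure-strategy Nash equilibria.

Pure-strategy Nash equilibria: (Std-D, Std-C), (Std-E, Std-D)

VendorX against Std-B: payoffs 97, 54, 45, 60 → best response Std-B.
VendorX against Std-C: payoffs 20, 48, 73, 54 → best response Std-D.
VendorX against Std-D: payoffs 14, 93, 41, 95 → best response Std-E.
VendorY against Std-B: payoffs 42, 39, 97 → best response Std-D.
VendorY against Std-C: payoffs 23, 13, 20 → best response Std-B.
VendorY against Std-D: payoffs 19, 86, 67 → best response Std-C.
VendorY against Std-E: payoffs 40, 50, 64 → best response Std-D.
Mutual best responses: (Std-D, Std-C); (Std-E, Std-D).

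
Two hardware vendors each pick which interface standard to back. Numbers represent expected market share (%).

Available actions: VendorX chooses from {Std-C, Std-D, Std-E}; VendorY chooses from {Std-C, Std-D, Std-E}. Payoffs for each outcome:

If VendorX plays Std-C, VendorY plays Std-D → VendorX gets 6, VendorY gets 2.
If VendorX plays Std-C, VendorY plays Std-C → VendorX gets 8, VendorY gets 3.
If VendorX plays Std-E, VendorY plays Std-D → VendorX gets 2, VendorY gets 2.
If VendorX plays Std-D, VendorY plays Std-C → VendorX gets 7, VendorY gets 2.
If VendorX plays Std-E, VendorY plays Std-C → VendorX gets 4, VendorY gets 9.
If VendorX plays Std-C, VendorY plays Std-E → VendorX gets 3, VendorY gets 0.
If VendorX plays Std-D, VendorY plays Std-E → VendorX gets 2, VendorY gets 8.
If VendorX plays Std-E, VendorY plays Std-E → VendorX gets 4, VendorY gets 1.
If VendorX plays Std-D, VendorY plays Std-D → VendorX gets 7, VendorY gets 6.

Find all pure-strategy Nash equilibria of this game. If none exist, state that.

For each player, find the best response to each opponent profile; mutual best responses are the pure NE.
VendorX against Std-C: payoffs 8, 7, 4 → best response Std-C.
VendorX against Std-D: payoffs 6, 7, 2 → best response Std-D.
VendorX against Std-E: payoffs 3, 2, 4 → best response Std-E.
VendorY against Std-C: payoffs 3, 2, 0 → best response Std-C.
VendorY against Std-D: payoffs 2, 6, 8 → best response Std-E.
VendorY against Std-E: payoffs 9, 2, 1 → best response Std-C.
Mutual best responses: (Std-C, Std-C).

(Std-C, Std-C)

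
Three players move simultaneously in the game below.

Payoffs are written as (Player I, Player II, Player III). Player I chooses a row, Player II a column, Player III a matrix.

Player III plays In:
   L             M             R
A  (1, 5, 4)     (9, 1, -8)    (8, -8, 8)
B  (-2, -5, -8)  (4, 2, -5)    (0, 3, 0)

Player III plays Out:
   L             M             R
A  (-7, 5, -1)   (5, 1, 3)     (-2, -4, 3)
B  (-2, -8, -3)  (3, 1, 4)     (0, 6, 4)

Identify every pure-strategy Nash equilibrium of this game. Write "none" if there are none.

Player I against (L, In): payoffs 1, -2 → best response A.
Player I against (L, Out): payoffs -7, -2 → best response B.
Player I against (M, In): payoffs 9, 4 → best response A.
Player I against (M, Out): payoffs 5, 3 → best response A.
Player I against (R, In): payoffs 8, 0 → best response A.
Player I against (R, Out): payoffs -2, 0 → best response B.
Player II against (A, In): payoffs 5, 1, -8 → best response L.
Player II against (A, Out): payoffs 5, 1, -4 → best response L.
Player II against (B, In): payoffs -5, 2, 3 → best response R.
Player II against (B, Out): payoffs -8, 1, 6 → best response R.
Player III against (A, L): payoffs 4, -1 → best response In.
Player III against (A, M): payoffs -8, 3 → best response Out.
Player III against (A, R): payoffs 8, 3 → best response In.
Player III against (B, L): payoffs -8, -3 → best response Out.
Player III against (B, M): payoffs -5, 4 → best response Out.
Player III against (B, R): payoffs 0, 4 → best response Out.
Mutual best responses: (A, L, In); (B, R, Out).

The pure Nash equilibria are (A, L, In); (B, R, Out).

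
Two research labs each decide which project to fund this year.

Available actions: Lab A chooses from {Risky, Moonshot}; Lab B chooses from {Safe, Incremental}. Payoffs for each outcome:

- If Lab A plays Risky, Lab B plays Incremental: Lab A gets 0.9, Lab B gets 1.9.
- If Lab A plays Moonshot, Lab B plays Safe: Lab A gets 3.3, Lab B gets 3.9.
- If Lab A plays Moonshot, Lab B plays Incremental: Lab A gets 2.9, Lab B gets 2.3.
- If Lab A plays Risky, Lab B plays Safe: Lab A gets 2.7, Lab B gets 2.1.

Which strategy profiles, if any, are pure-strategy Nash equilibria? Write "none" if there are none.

The unique pure-strategy Nash equilibrium is (Moonshot, Safe).

Lab A against Safe: payoffs 2.7, 3.3 → best response Moonshot.
Lab A against Incremental: payoffs 0.9, 2.9 → best response Moonshot.
Lab B against Risky: payoffs 2.1, 1.9 → best response Safe.
Lab B against Moonshot: payoffs 3.9, 2.3 → best response Safe.
Mutual best responses: (Moonshot, Safe).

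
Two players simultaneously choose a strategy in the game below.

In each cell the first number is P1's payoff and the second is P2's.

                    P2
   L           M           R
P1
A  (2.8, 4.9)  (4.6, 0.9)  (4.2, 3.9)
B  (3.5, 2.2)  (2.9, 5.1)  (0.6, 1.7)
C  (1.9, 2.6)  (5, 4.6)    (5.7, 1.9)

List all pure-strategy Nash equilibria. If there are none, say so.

The unique pure-strategy Nash equilibrium is (C, M).

For each strategy profile, look for a profitable unilateral deviation.
(A, L): P1 can switch to B (2.8 → 3.5). Not NE.
(A, M): P1 can switch to C (4.6 → 5). Not NE.
(A, R): P1 can switch to C (4.2 → 5.7). Not NE.
(B, L): P2 can switch to M (2.2 → 5.1). Not NE.
(B, M): P1 can switch to A (2.9 → 4.6). Not NE.
(B, R): P1 can switch to A (0.6 → 4.2). Not NE.
(C, L): P1 can switch to A (1.9 → 2.8). Not NE.
(C, M): P1 gets 5, best alternative 4.6; P2 gets 4.6, best alternative 2.6. No profitable deviation — NE.
(C, R): P2 can switch to L (1.9 → 2.6). Not NE.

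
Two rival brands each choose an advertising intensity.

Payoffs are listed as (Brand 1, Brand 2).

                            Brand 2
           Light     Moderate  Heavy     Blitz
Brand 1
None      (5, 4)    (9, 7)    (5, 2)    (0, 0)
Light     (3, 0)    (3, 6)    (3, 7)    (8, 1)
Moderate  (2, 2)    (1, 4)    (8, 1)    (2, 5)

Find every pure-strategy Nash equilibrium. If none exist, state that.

Mark each player's best response to every combination of opponents' strategies; a profile where every player is best-responding is a pure Nash equilibrium.
Brand 1 against Light: payoffs 5, 3, 2 → best response None.
Brand 1 against Moderate: payoffs 9, 3, 1 → best response None.
Brand 1 against Heavy: payoffs 5, 3, 8 → best response Moderate.
Brand 1 against Blitz: payoffs 0, 8, 2 → best response Light.
Brand 2 against None: payoffs 4, 7, 2, 0 → best response Moderate.
Brand 2 against Light: payoffs 0, 6, 7, 1 → best response Heavy.
Brand 2 against Moderate: payoffs 2, 4, 1, 5 → best response Blitz.
Mutual best responses: (None, Moderate).

The unique pure-strategy Nash equilibrium is (None, Moderate).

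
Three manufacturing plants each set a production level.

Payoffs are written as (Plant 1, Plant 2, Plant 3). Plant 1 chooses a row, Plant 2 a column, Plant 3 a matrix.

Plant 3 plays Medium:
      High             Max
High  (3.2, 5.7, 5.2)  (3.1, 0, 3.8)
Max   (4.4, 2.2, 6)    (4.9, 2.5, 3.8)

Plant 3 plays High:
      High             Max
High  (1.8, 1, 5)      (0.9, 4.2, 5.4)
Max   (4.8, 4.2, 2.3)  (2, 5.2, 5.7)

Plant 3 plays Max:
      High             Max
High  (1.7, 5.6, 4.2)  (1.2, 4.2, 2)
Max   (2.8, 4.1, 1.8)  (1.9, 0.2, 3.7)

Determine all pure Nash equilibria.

The unique pure-strategy Nash equilibrium is (Max, Max, High).

(High, High, Medium): Plant 1 can switch to Max (3.2 → 4.4). Not NE.
(High, High, High): Plant 1 can switch to Max (1.8 → 4.8). Not NE.
(High, High, Max): Plant 1 can switch to Max (1.7 → 2.8). Not NE.
(High, Max, Medium): Plant 1 can switch to Max (3.1 → 4.9). Not NE.
(High, Max, High): Plant 1 can switch to Max (0.9 → 2). Not NE.
(High, Max, Max): Plant 1 can switch to Max (1.2 → 1.9). Not NE.
(Max, High, Medium): Plant 2 can switch to Max (2.2 → 2.5). Not NE.
(Max, High, High): Plant 2 can switch to Max (4.2 → 5.2). Not NE.
(Max, Max, High): Plant 1 gets 2, best alternative 0.9; Plant 2 gets 5.2, best alternative 4.2; Plant 3 gets 5.7, best alternative 3.8. No profitable deviation — NE.
(The remaining 3 profiles each have a profitable deviation by the same check.)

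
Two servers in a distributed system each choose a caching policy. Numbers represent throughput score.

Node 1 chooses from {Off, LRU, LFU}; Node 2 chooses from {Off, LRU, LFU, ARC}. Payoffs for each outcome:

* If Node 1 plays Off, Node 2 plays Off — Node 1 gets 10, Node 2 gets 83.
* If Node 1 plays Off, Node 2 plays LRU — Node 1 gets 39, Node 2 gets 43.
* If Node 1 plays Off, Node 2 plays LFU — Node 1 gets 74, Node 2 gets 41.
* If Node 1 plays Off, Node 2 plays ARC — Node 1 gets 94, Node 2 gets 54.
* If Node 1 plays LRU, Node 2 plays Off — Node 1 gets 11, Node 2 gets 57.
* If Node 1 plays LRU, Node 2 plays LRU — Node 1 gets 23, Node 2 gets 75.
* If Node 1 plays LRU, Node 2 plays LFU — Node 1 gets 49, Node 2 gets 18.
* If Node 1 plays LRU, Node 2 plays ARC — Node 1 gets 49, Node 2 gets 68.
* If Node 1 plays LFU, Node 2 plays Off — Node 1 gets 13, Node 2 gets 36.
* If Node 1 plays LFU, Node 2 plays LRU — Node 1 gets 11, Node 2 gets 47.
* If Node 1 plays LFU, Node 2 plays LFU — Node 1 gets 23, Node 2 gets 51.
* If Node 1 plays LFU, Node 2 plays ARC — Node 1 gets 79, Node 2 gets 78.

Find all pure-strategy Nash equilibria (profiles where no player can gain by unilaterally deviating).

Mark each player's best response to every combination of opponents' strategies; a profile where every player is best-responding is a pure Nash equilibrium.
Node 1 against Off: payoffs 10, 11, 13 → best response LFU.
Node 1 against LRU: payoffs 39, 23, 11 → best response Off.
Node 1 against LFU: payoffs 74, 49, 23 → best response Off.
Node 1 against ARC: payoffs 94, 49, 79 → best response Off.
Node 2 against Off: payoffs 83, 43, 41, 54 → best response Off.
Node 2 against LRU: payoffs 57, 75, 18, 68 → best response LRU.
Node 2 against LFU: payoffs 36, 47, 51, 78 → best response ARC.
No profile is a mutual best response for all players.

none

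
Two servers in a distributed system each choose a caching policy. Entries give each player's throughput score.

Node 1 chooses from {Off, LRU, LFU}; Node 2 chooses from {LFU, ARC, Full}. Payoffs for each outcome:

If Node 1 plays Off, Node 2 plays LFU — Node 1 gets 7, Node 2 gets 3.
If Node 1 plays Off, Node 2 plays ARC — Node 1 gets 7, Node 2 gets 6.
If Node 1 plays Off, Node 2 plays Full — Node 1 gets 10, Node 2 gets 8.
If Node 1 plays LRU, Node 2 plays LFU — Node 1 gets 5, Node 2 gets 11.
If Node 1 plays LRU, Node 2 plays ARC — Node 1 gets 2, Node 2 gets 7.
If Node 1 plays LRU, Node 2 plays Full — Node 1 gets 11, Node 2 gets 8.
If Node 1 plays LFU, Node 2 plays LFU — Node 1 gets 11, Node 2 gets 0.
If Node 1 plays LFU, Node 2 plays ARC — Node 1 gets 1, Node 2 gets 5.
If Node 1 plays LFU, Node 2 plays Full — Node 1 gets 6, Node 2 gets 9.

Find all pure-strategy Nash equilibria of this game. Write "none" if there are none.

(Off, LFU): Node 1 can switch to LFU (7 → 11). Not NE.
(Off, ARC): Node 2 can switch to Full (6 → 8). Not NE.
(Off, Full): Node 1 can switch to LRU (10 → 11). Not NE.
(LRU, LFU): Node 1 can switch to Off (5 → 7). Not NE.
(LRU, ARC): Node 1 can switch to Off (2 → 7). Not NE.
(LRU, Full): Node 2 can switch to LFU (8 → 11). Not NE.
(LFU, LFU): Node 2 can switch to ARC (0 → 5). Not NE.
(LFU, ARC): Node 1 can switch to Off (1 → 7). Not NE.
(LFU, Full): Node 1 can switch to Off (6 → 10). Not NE.

There is no pure-strategy Nash equilibrium.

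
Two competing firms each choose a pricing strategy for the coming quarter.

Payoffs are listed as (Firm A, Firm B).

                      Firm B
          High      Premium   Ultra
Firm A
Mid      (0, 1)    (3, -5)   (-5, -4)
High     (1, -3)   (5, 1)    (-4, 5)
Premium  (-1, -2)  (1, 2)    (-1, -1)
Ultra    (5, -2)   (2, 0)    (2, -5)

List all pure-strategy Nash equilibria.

Firm A against High: payoffs 0, 1, -1, 5 → best response Ultra.
Firm A against Premium: payoffs 3, 5, 1, 2 → best response High.
Firm A against Ultra: payoffs -5, -4, -1, 2 → best response Ultra.
Firm B against Mid: payoffs 1, -5, -4 → best response High.
Firm B against High: payoffs -3, 1, 5 → best response Ultra.
Firm B against Premium: payoffs -2, 2, -1 → best response Premium.
Firm B against Ultra: payoffs -2, 0, -5 → best response Premium.
No profile is a mutual best response for all players.

none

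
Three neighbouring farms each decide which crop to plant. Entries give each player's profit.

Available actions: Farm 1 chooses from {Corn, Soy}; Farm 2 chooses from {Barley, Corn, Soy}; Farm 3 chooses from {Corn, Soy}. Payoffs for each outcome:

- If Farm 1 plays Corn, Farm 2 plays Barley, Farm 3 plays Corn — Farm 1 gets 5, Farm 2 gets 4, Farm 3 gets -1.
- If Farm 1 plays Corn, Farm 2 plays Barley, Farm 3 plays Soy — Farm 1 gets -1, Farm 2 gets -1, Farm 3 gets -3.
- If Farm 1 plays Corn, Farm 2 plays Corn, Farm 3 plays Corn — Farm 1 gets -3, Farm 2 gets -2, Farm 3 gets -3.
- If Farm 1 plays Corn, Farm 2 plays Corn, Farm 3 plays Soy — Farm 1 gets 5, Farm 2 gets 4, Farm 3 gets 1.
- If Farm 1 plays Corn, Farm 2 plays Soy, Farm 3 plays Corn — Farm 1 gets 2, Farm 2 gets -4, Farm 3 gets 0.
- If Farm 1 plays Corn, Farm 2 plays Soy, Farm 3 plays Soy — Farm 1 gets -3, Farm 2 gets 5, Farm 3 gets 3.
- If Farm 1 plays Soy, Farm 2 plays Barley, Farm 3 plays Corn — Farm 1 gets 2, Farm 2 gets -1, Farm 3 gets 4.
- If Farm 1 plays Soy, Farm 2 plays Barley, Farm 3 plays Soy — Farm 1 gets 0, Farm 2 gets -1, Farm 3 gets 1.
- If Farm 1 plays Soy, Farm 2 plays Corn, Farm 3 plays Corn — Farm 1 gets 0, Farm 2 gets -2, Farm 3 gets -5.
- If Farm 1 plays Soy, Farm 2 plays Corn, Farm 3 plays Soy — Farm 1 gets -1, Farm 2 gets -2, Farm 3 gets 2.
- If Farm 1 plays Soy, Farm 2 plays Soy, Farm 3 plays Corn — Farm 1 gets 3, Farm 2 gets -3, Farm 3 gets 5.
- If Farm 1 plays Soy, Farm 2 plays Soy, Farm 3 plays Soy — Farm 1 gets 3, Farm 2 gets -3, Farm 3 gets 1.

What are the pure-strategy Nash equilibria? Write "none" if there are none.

Pure NE: (Corn, Barley, Corn)

Mark each player's best response to every combination of opponents' strategies; a profile where every player is best-responding is a pure Nash equilibrium.
Farm 1 against (Barley, Corn): payoffs 5, 2 → best response Corn.
Farm 1 against (Barley, Soy): payoffs -1, 0 → best response Soy.
Farm 1 against (Corn, Corn): payoffs -3, 0 → best response Soy.
Farm 1 against (Corn, Soy): payoffs 5, -1 → best response Corn.
Farm 1 against (Soy, Corn): payoffs 2, 3 → best response Soy.
Farm 1 against (Soy, Soy): payoffs -3, 3 → best response Soy.
Farm 2 against (Corn, Corn): payoffs 4, -2, -4 → best response Barley.
Farm 2 against (Corn, Soy): payoffs -1, 4, 5 → best response Soy.
Farm 2 against (Soy, Corn): payoffs -1, -2, -3 → best response Barley.
Farm 2 against (Soy, Soy): payoffs -1, -2, -3 → best response Barley.
Farm 3 against (Corn, Barley): payoffs -1, -3 → best response Corn.
Farm 3 against (Corn, Corn): payoffs -3, 1 → best response Soy.
Farm 3 against (Corn, Soy): payoffs 0, 3 → best response Soy.
Farm 3 against (Soy, Barley): payoffs 4, 1 → best response Corn.
Farm 3 against (Soy, Corn): payoffs -5, 2 → best response Soy.
Farm 3 against (Soy, Soy): payoffs 5, 1 → best response Corn.
Mutual best responses: (Corn, Barley, Corn).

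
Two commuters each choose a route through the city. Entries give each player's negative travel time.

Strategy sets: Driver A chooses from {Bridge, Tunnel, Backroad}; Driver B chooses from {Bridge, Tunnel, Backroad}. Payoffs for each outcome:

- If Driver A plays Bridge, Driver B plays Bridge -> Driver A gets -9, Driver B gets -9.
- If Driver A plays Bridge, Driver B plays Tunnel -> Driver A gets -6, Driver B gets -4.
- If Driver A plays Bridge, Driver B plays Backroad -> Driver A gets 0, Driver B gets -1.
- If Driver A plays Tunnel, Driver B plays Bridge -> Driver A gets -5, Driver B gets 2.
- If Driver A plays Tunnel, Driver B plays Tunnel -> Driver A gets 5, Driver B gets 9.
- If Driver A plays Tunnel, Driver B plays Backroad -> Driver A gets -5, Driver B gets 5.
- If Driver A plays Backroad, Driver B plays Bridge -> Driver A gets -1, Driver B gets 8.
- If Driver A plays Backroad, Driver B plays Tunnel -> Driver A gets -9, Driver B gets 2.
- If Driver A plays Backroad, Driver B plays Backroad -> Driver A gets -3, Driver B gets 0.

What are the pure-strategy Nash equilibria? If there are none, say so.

Pure-strategy Nash equilibria: (Bridge, Backroad); (Tunnel, Tunnel); (Backroad, Bridge)

(Bridge, Bridge): Driver A can switch to Tunnel (-9 → -5). Not NE.
(Bridge, Tunnel): Driver A can switch to Tunnel (-6 → 5). Not NE.
(Bridge, Backroad): Driver A gets 0, best alternative -3; Driver B gets -1, best alternative -4. No profitable deviation — NE.
(Tunnel, Bridge): Driver A can switch to Backroad (-5 → -1). Not NE.
(Tunnel, Tunnel): Driver A gets 5, best alternative -6; Driver B gets 9, best alternative 5. No profitable deviation — NE.
(Tunnel, Backroad): Driver A can switch to Bridge (-5 → 0). Not NE.
(Backroad, Bridge): Driver A gets -1, best alternative -5; Driver B gets 8, best alternative 2. No profitable deviation — NE.
(Backroad, Tunnel): Driver A can switch to Bridge (-9 → -6). Not NE.
(Backroad, Backroad): Driver A can switch to Bridge (-3 → 0). Not NE.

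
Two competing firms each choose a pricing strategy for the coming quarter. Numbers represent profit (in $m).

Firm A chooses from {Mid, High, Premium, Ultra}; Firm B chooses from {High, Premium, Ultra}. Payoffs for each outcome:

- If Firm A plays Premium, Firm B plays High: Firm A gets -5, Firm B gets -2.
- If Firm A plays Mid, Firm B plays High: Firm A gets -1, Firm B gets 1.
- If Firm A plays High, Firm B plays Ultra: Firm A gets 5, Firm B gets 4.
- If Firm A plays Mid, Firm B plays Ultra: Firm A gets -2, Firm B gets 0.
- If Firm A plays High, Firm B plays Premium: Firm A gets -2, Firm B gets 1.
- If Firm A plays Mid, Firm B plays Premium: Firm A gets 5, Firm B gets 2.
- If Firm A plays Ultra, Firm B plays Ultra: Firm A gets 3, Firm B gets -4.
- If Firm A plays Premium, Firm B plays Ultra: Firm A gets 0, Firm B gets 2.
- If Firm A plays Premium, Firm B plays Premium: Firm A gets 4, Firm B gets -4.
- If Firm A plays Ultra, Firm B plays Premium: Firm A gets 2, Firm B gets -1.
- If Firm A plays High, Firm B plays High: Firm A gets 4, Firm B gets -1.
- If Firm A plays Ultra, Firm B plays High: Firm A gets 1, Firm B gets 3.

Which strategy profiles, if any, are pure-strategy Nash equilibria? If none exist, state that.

For each strategy profile, look for a profitable unilateral deviation.
(Mid, High): Firm A can switch to High (-1 → 4). Not NE.
(Mid, Premium): Firm A gets 5, best alternative 4; Firm B gets 2, best alternative 1. No profitable deviation — NE.
(Mid, Ultra): Firm A can switch to High (-2 → 5). Not NE.
(High, High): Firm B can switch to Premium (-1 → 1). Not NE.
(High, Premium): Firm A can switch to Mid (-2 → 5). Not NE.
(High, Ultra): Firm A gets 5, best alternative 3; Firm B gets 4, best alternative 1. No profitable deviation — NE.
(Premium, High): Firm A can switch to Mid (-5 → -1). Not NE.
(Premium, Premium): Firm A can switch to Mid (4 → 5). Not NE.
(Premium, Ultra): Firm A can switch to High (0 → 5). Not NE.
(Ultra, High): Firm A can switch to High (1 → 4). Not NE.
(The remaining 2 profiles each have a profitable deviation by the same check.)

(Mid, Premium); (High, Ultra)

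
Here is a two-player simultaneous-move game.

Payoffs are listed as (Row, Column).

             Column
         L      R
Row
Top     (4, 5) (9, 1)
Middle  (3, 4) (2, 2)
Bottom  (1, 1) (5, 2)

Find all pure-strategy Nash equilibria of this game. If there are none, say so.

Pure NE: (Top, L)

Check each profile: it is a Nash equilibrium iff no player can strictly gain by switching unilaterally.
(Top, L): Row gets 4, best alternative 3; Column gets 5, best alternative 1. No profitable deviation — NE.
(Top, R): Column can switch to L (1 → 5). Not NE.
(Middle, L): Row can switch to Top (3 → 4). Not NE.
(Middle, R): Row can switch to Top (2 → 9). Not NE.
(Bottom, L): Row can switch to Top (1 → 4). Not NE.
(Bottom, R): Row can switch to Top (5 → 9). Not NE.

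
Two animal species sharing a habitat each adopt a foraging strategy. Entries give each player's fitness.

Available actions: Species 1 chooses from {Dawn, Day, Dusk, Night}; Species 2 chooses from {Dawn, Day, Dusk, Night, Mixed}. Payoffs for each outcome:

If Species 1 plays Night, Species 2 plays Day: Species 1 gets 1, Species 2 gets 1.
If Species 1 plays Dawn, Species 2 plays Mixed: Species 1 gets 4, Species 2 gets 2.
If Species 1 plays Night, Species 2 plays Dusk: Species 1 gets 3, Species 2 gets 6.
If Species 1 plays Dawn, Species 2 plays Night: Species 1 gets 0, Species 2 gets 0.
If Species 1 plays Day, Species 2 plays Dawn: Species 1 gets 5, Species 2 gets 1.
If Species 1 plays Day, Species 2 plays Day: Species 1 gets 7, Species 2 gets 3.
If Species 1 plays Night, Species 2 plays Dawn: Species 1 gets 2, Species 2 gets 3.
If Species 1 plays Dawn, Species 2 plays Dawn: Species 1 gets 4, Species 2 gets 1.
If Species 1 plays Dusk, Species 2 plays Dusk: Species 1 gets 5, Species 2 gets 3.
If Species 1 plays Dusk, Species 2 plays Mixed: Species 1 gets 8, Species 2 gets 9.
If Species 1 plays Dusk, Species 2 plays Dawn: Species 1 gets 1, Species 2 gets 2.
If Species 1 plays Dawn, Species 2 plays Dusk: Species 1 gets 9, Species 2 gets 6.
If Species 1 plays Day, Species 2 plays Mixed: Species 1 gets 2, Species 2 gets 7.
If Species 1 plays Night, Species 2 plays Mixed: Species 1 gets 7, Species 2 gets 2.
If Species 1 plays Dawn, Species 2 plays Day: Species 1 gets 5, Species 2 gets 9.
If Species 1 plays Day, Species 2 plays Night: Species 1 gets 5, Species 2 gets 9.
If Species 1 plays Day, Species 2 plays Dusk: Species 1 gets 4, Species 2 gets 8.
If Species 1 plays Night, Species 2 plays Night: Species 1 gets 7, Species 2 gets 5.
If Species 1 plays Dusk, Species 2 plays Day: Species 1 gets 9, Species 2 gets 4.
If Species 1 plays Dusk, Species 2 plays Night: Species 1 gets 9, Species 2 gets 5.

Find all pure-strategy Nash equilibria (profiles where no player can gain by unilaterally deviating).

(Dusk, Mixed)

(Dawn, Dawn): Species 1 can switch to Day (4 → 5). Not NE.
(Dawn, Day): Species 1 can switch to Day (5 → 7). Not NE.
(Dawn, Dusk): Species 2 can switch to Day (6 → 9). Not NE.
(Dawn, Night): Species 1 can switch to Day (0 → 5). Not NE.
(Dawn, Mixed): Species 1 can switch to Dusk (4 → 8). Not NE.
(Day, Dawn): Species 2 can switch to Day (1 → 3). Not NE.
(Day, Day): Species 1 can switch to Dusk (7 → 9). Not NE.
(Day, Dusk): Species 1 can switch to Dawn (4 → 9). Not NE.
(Day, Night): Species 1 can switch to Dusk (5 → 9). Not NE.
(Day, Mixed): Species 1 can switch to Dawn (2 → 4). Not NE.
(Dusk, Mixed): Species 1 gets 8, best alternative 7; Species 2 gets 9, best alternative 5. No profitable deviation — NE.
(The remaining 9 profiles each have a profitable deviation by the same check.)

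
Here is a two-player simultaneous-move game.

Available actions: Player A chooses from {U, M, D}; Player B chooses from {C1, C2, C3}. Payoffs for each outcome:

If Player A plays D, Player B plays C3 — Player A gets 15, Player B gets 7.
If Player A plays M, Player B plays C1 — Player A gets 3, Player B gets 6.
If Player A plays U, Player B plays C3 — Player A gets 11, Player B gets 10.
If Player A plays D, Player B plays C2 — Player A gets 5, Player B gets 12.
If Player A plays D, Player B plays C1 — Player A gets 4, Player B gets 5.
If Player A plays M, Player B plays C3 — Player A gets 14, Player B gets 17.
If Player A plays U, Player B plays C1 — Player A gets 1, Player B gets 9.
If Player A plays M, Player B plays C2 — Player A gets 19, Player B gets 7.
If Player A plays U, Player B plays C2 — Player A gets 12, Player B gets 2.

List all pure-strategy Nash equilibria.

Player A against C1: payoffs 1, 3, 4 → best response D.
Player A against C2: payoffs 12, 19, 5 → best response M.
Player A against C3: payoffs 11, 14, 15 → best response D.
Player B against U: payoffs 9, 2, 10 → best response C3.
Player B against M: payoffs 6, 7, 17 → best response C3.
Player B against D: payoffs 5, 12, 7 → best response C2.
No profile is a mutual best response for all players.

No pure-strategy Nash equilibrium.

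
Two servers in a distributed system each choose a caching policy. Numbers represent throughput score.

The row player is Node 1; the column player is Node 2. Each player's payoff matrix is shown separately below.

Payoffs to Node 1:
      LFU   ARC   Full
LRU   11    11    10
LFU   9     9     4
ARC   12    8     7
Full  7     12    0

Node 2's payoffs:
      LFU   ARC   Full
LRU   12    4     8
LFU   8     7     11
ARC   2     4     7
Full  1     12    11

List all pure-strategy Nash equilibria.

(LRU, LFU): Node 1 can switch to ARC (11 → 12). Not NE.
(LRU, ARC): Node 1 can switch to Full (11 → 12). Not NE.
(LRU, Full): Node 2 can switch to LFU (8 → 12). Not NE.
(LFU, LFU): Node 1 can switch to LRU (9 → 11). Not NE.
(LFU, ARC): Node 1 can switch to LRU (9 → 11). Not NE.
(LFU, Full): Node 1 can switch to LRU (4 → 10). Not NE.
(ARC, LFU): Node 2 can switch to ARC (2 → 4). Not NE.
(ARC, ARC): Node 1 can switch to LRU (8 → 11). Not NE.
(Full, ARC): Node 1 gets 12, best alternative 11; Node 2 gets 12, best alternative 11. No profitable deviation — NE.
(The remaining 3 profiles each have a profitable deviation by the same check.)

The unique pure-strategy Nash equilibrium is (Full, ARC).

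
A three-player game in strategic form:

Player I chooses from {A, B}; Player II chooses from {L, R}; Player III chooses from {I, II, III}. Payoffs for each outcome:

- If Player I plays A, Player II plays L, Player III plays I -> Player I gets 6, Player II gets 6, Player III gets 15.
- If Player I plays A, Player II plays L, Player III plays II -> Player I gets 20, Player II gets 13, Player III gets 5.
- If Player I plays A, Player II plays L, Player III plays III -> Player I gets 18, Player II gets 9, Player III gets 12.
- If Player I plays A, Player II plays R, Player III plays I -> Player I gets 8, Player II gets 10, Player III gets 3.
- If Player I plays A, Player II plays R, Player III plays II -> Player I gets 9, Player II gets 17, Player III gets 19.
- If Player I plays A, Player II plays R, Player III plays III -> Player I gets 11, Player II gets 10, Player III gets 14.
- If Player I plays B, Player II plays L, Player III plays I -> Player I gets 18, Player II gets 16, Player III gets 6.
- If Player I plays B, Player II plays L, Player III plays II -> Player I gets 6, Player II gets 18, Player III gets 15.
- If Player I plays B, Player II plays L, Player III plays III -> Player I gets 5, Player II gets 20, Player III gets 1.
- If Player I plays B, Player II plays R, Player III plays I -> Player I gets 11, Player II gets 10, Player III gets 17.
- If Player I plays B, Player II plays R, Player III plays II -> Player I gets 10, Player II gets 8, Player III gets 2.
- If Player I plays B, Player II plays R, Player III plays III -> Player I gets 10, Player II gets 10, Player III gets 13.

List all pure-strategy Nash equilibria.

Player I against (L, I): payoffs 6, 18 → best response B.
Player I against (L, II): payoffs 20, 6 → best response A.
Player I against (L, III): payoffs 18, 5 → best response A.
Player I against (R, I): payoffs 8, 11 → best response B.
Player I against (R, II): payoffs 9, 10 → best response B.
Player I against (R, III): payoffs 11, 10 → best response A.
Player II against (A, I): payoffs 6, 10 → best response R.
Player II against (A, II): payoffs 13, 17 → best response R.
Player II against (A, III): payoffs 9, 10 → best response R.
Player II against (B, I): payoffs 16, 10 → best response L.
Player II against (B, II): payoffs 18, 8 → best response L.
Player II against (B, III): payoffs 20, 10 → best response L.
Player III against (A, L): payoffs 15, 5, 12 → best response I.
Player III against (A, R): payoffs 3, 19, 14 → best response II.
Player III against (B, L): payoffs 6, 15, 1 → best response II.
Player III against (B, R): payoffs 17, 2, 13 → best response I.
No profile is a mutual best response for all players.

none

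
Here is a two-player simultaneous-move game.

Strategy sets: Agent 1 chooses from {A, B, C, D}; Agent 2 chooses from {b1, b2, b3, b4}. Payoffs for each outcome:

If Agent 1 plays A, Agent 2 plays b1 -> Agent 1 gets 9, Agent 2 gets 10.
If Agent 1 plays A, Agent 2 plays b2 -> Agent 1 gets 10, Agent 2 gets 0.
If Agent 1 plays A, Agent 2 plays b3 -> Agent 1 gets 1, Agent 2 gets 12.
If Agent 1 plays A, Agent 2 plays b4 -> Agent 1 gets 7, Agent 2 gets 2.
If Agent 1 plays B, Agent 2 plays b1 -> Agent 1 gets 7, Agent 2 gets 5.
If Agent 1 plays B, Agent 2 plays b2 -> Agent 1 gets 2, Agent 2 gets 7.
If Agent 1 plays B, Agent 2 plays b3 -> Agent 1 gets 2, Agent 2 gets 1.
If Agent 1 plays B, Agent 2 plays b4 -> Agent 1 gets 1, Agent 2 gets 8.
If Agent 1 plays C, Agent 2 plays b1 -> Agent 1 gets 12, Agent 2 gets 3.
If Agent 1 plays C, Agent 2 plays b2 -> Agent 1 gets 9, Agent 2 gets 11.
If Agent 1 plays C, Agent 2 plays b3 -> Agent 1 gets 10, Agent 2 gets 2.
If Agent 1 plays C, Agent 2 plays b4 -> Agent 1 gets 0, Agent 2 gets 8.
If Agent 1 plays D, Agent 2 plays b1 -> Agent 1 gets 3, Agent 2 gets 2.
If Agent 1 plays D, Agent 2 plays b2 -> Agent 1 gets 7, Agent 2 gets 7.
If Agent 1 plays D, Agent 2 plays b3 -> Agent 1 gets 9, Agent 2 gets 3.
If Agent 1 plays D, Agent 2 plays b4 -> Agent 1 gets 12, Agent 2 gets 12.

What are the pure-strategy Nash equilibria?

The unique pure-strategy Nash equilibrium is (D, b4).

(A, b1): Agent 1 can switch to C (9 → 12). Not NE.
(A, b2): Agent 2 can switch to b1 (0 → 10). Not NE.
(A, b3): Agent 1 can switch to B (1 → 2). Not NE.
(A, b4): Agent 1 can switch to D (7 → 12). Not NE.
(B, b1): Agent 1 can switch to A (7 → 9). Not NE.
(B, b2): Agent 1 can switch to A (2 → 10). Not NE.
(B, b3): Agent 1 can switch to C (2 → 10). Not NE.
(B, b4): Agent 1 can switch to A (1 → 7). Not NE.
(C, b1): Agent 2 can switch to b2 (3 → 11). Not NE.
(C, b2): Agent 1 can switch to A (9 → 10). Not NE.
(C, b3): Agent 2 can switch to b1 (2 → 3). Not NE.
(C, b4): Agent 1 can switch to A (0 → 7). Not NE.
(D, b4): Agent 1 gets 12, best alternative 7; Agent 2 gets 12, best alternative 7. No profitable deviation — NE.
(The remaining 3 profiles each have a profitable deviation by the same check.)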